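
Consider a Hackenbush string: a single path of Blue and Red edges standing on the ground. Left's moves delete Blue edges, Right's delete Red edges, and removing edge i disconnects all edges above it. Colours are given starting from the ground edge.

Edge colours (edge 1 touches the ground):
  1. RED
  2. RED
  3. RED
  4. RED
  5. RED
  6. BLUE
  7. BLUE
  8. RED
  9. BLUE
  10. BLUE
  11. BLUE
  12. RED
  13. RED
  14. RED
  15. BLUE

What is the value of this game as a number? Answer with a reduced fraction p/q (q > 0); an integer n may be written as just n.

-4381/1024

Build val(s[:k]) for k = 1..15, string s = RED RED RED RED RED BLUE BLUE RED BLUE BLUE BLUE RED RED RED BLUE.
edge 1 of 15 (RED): {  | 0 } so -1
edge 2 of 15 (RED): {  | -1 0 } so -2
edge 3 of 15 (RED): {  | -2 -1 0 } so -3
edge 4 of 15 (RED): {  | -3 -2 -1 0 } so -4
edge 5 of 15 (RED): {  | -4 -3 -2 -1 0 } so -5
edge 6 of 15 (BLUE): { -5 | -4 -3 -2 -1 0 } so -9/2
edge 7 of 15 (BLUE): { -5 -9/2 | -4 -3 -2 -1 0 } so -17/4
edge 8 of 15 (RED): { -5 -9/2 | -17/4 -4 -3 -2 -1 0 } so -35/8
edge 9 of 15 (BLUE): { -5 -9/2 -35/8 | -17/4 -4 -3 -2 -1 0 } so -69/16
edge 10 of 15 (BLUE): { -5 -9/2 -35/8 -69/16 | -17/4 -4 -3 -2 -1 0 } so -137/32
edge 11 of 15 (BLUE): { -5 -9/2 -35/8 -69/16 -137/32 | -17/4 -4 -3 -2 -1 0 } so -273/64
edge 12 of 15 (RED): { -5 -9/2 -35/8 -69/16 -137/32 | -273/64 -17/4 -4 -3 -2 -1 0 } so -547/128
edge 13 of 15 (RED): { -5 -9/2 -35/8 -69/16 -137/32 | -547/128 -273/64 -17/4 -4 -3 -2 -1 0 } so -1095/256
edge 14 of 15 (RED): { -5 -9/2 -35/8 -69/16 -137/32 | -1095/256 -547/128 -273/64 -17/4 -4 -3 -2 -1 0 } so -2191/512
edge 15 of 15 (BLUE): { -5 -9/2 -35/8 -69/16 -137/32 -2191/512 | -1095/256 -547/128 -273/64 -17/4 -4 -3 -2 -1 0 } so -4381/1024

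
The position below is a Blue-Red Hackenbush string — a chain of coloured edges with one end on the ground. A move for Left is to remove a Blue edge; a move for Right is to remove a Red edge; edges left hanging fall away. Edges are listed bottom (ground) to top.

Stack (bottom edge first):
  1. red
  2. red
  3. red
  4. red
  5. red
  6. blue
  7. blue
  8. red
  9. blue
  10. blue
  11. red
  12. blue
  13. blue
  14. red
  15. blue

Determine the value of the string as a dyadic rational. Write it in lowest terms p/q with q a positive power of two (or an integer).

-4389/1024

Prefix values for red red red red red blue blue red blue blue red blue blue red blue via {L|R} + simplicity:
G(r) = { ∅ | 0 } so -1
G(rr) = { ∅ | -1,0 } so -2
G(rrr) = { ∅ | -2,-1,0 } so -3
G(rrrr) = { ∅ | -3,-2,-1,0 } so -4
G(rrrrr) = { ∅ | -4,-3,-2,-1,0 } so -5
G(rrrrrb) = { -5 | -4,-3,-2,-1,0 } so -9/2
G(rrrrrbb) = { -5,-9/2 | -4,-3,-2,-1,0 } so -17/4
G(rrrrrbbr) = { -5,-9/2 | -17/4,-4,-3,-2,-1,0 } so -35/8
G(rrrrrbbrb) = { -5,-9/2,-35/8 | -17/4,-4,-3,-2,-1,0 } so -69/16
G(rrrrrbbrbb) = { -5,-9/2,-35/8,-69/16 | -17/4,-4,-3,-2,-1,0 } so -137/32
G(rrrrrbbrbbr) = { -5,-9/2,-35/8,-69/16 | -137/32,-17/4,-4,-3,-2,-1,0 } so -275/64
G(rrrrrbbrbbrb) = { -5,-9/2,-35/8,-69/16,-275/64 | -137/32,-17/4,-4,-3,-2,-1,0 } so -549/128
G(rrrrrbbrbbrbb) = { -5,-9/2,-35/8,-69/16,-275/64,-549/128 | -137/32,-17/4,-4,-3,-2,-1,0 } so -1097/256
G(rrrrrbbrbbrbbr) = { -5,-9/2,-35/8,-69/16,-275/64,-549/128 | -1097/256,-137/32,-17/4,-4,-3,-2,-1,0 } so -2195/512
G(rrrrrbbrbbrbbrb) = { -5,-9/2,-35/8,-69/16,-275/64,-549/128,-2195/512 | -1097/256,-137/32,-17/4,-4,-3,-2,-1,0 } so -4389/1024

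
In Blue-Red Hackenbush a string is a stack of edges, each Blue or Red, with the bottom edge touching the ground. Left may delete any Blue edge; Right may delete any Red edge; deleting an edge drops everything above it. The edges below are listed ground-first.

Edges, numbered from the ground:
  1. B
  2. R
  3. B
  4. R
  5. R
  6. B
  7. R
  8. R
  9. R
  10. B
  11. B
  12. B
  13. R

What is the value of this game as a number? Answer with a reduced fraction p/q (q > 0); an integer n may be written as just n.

Recurse on prefixes of the 13-edge string B R B R R B R R R B B B R:
step 1: add B to get B; options L={ 0 } R={ ∅ } = 1
step 2: add R to get BR; options L={ 0 } R={ 1 } = 1/2
step 3: add B to get BRB; options L={ 0 1/2 } R={ 1 } = 3/4
step 4: add R to get BRBR; options L={ 0 1/2 } R={ 3/4 1 } = 5/8
step 5: add R to get BRBRR; options L={ 0 1/2 } R={ 5/8 3/4 1 } = 9/16
step 6: add B to get BRBRRB; options L={ 0 1/2 9/16 } R={ 5/8 3/4 1 } = 19/32
step 7: add R to get BRBRRBR; options L={ 0 1/2 9/16 } R={ 19/32 5/8 3/4 1 } = 37/64
step 8: add R to get BRBRRBRR; options L={ 0 1/2 9/16 } R={ 37/64 19/32 5/8 3/4 1 } = 73/128
step 9: add R to get BRBRRBRRR; options L={ 0 1/2 9/16 } R={ 73/128 37/64 19/32 5/8 3/4 1 } = 145/256
step 10: add B to get BRBRRBRRRB; options L={ 0 1/2 9/16 145/256 } R={ 73/128 37/64 19/32 5/8 3/4 1 } = 291/512
step 11: add B to get BRBRRBRRRBB; options L={ 0 1/2 9/16 145/256 291/512 } R={ 73/128 37/64 19/32 5/8 3/4 1 } = 583/1024
step 12: add B to get BRBRRBRRRBBB; options L={ 0 1/2 9/16 145/256 291/512 583/1024 } R={ 73/128 37/64 19/32 5/8 3/4 1 } = 1167/2048
step 13: add R to get BRBRRBRRRBBBR; options L={ 0 1/2 9/16 145/256 291/512 583/1024 } R={ 1167/2048 73/128 37/64 19/32 5/8 3/4 1 } = 2333/4096

2333/4096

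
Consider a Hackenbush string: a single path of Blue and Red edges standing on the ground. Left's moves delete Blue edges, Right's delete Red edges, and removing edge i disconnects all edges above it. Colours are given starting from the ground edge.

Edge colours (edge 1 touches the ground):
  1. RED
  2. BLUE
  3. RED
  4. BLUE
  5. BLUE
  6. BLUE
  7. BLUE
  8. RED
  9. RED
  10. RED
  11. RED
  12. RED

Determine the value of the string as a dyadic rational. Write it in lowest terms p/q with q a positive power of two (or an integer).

G(R) = { ∅ | 0 } — -1
G(RB) = { -1 | 0 } — -1/2
G(RBR) = { -1 | -1/2, 0 } — -3/4
G(RBRB) = { -1, -3/4 | -1/2, 0 } — -5/8
G(RBRBB) = { -1, -3/4, -5/8 | -1/2, 0 } — -9/16
G(RBRBBB) = { -1, -3/4, -5/8, -9/16 | -1/2, 0 } — -17/32
G(RBRBBBB) = { -1, -3/4, -5/8, -9/16, -17/32 | -1/2, 0 } — -33/64
G(RBRBBBBR) = { -1, -3/4, -5/8, -9/16, -17/32 | -33/64, -1/2, 0 } — -67/128
G(RBRBBBBRR) = { -1, -3/4, -5/8, -9/16, -17/32 | -67/128, -33/64, -1/2, 0 } — -135/256
G(RBRBBBBRRR) = { -1, -3/4, -5/8, -9/16, -17/32 | -135/256, -67/128, -33/64, -1/2, 0 } — -271/512
G(RBRBBBBRRRR) = { -1, -3/4, -5/8, -9/16, -17/32 | -271/512, -135/256, -67/128, -33/64, -1/2, 0 } — -543/1024
G(RBRBBBBRRRRR) = { -1, -3/4, -5/8, -9/16, -17/32 | -543/1024, -271/512, -135/256, -67/128, -33/64, -1/2, 0 } — -1087/2048

-1087/2048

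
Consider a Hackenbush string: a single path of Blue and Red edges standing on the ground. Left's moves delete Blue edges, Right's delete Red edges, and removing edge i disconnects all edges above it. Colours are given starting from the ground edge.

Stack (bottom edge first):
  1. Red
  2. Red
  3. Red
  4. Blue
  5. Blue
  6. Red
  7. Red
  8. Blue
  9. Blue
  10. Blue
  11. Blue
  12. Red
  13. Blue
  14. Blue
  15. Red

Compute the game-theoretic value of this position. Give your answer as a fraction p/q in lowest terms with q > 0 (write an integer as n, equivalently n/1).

Recurse on prefixes of the 15-edge string Red Red Red Blue Blue Red Red Blue Blue Blue Blue Red Blue Blue Red:
val(R) = {  | 0 } gives -1
val(RR) = {  | -1; 0 } gives -2
val(RRR) = {  | -2; -1; 0 } gives -3
val(RRRB) = { -3 | -2; -1; 0 } gives -5/2
val(RRRBB) = { -3; -5/2 | -2; -1; 0 } gives -9/4
val(RRRBBR) = { -3; -5/2 | -9/4; -2; -1; 0 } gives -19/8
val(RRRBBRR) = { -3; -5/2 | -19/8; -9/4; -2; -1; 0 } gives -39/16
val(RRRBBRRB) = { -3; -5/2; -39/16 | -19/8; -9/4; -2; -1; 0 } gives -77/32
val(RRRBBRRBB) = { -3; -5/2; -39/16; -77/32 | -19/8; -9/4; -2; -1; 0 } gives -153/64
val(RRRBBRRBBB) = { -3; -5/2; -39/16; -77/32; -153/64 | -19/8; -9/4; -2; -1; 0 } gives -305/128
val(RRRBBRRBBBB) = { -3; -5/2; -39/16; -77/32; -153/64; -305/128 | -19/8; -9/4; -2; -1; 0 } gives -609/256
val(RRRBBRRBBBBR) = { -3; -5/2; -39/16; -77/32; -153/64; -305/128 | -609/256; -19/8; -9/4; -2; -1; 0 } gives -1219/512
val(RRRBBRRBBBBRB) = { -3; -5/2; -39/16; -77/32; -153/64; -305/128; -1219/512 | -609/256; -19/8; -9/4; -2; -1; 0 } gives -2437/1024
val(RRRBBRRBBBBRBB) = { -3; -5/2; -39/16; -77/32; -153/64; -305/128; -1219/512; -2437/1024 | -609/256; -19/8; -9/4; -2; -1; 0 } gives -4873/2048
val(RRRBBRRBBBBRBBR) = { -3; -5/2; -39/16; -77/32; -153/64; -305/128; -1219/512; -2437/1024 | -4873/2048; -609/256; -19/8; -9/4; -2; -1; 0 } gives -9747/4096

-9747/4096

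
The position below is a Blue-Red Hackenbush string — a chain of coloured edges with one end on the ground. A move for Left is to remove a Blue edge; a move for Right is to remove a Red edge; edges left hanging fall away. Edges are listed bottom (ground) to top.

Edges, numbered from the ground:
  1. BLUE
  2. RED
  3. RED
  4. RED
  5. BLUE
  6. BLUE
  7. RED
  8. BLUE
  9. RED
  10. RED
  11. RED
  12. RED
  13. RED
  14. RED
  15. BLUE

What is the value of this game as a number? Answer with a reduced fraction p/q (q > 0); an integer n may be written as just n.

3331/16384

1 of 15 · B · max L 0 · min R +∞ ⇒ 1
2 of 15 · BR · max L 0 · min R 1 ⇒ 1/2
3 of 15 · BRR · max L 0 · min R 1/2 ⇒ 1/4
4 of 15 · BRRR · max L 0 · min R 1/4 ⇒ 1/8
5 of 15 · BRRRB · max L 1/8 · min R 1/4 ⇒ 3/16
6 of 15 · BRRRBB · max L 3/16 · min R 1/4 ⇒ 7/32
7 of 15 · BRRRBBR · max L 3/16 · min R 7/32 ⇒ 13/64
8 of 15 · BRRRBBRB · max L 13/64 · min R 7/32 ⇒ 27/128
9 of 15 · BRRRBBRBR · max L 13/64 · min R 27/128 ⇒ 53/256
10 of 15 · BRRRBBRBRR · max L 13/64 · min R 53/256 ⇒ 105/512
11 of 15 · BRRRBBRBRRR · max L 13/64 · min R 105/512 ⇒ 209/1024
12 of 15 · BRRRBBRBRRRR · max L 13/64 · min R 209/1024 ⇒ 417/2048
13 of 15 · BRRRBBRBRRRRR · max L 13/64 · min R 417/2048 ⇒ 833/4096
14 of 15 · BRRRBBRBRRRRRR · max L 13/64 · min R 833/4096 ⇒ 1665/8192
15 of 15 · BRRRBBRBRRRRRRB · max L 1665/8192 · min R 833/4096 ⇒ 3331/16384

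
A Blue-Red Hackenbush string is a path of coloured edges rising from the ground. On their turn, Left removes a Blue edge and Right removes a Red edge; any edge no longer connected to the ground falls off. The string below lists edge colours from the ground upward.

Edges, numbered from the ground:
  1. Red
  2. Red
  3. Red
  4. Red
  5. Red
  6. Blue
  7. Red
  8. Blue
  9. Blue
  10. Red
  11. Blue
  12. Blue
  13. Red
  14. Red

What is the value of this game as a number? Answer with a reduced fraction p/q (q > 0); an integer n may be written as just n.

-2343/512

Build v(s[:k]) for k = 1..14, string s = Red Red Red Red Red Blue Red Blue Blue Red Blue Blue Red Red.
R: Left { ∅ }, Right { 0 } → simplest -1
RR: Left { ∅ }, Right { -1,0 } → simplest -2
RRR: Left { ∅ }, Right { -2,-1,0 } → simplest -3
RRRR: Left { ∅ }, Right { -3,-2,-1,0 } → simplest -4
RRRRR: Left { ∅ }, Right { -4,-3,-2,-1,0 } → simplest -5
RRRRRB: Left { -5 }, Right { -4,-3,-2,-1,0 } → simplest -9/2
RRRRRBR: Left { -5 }, Right { -9/2,-4,-3,-2,-1,0 } → simplest -19/4
RRRRRBRB: Left { -5,-19/4 }, Right { -9/2,-4,-3,-2,-1,0 } → simplest -37/8
RRRRRBRBB: Left { -5,-19/4,-37/8 }, Right { -9/2,-4,-3,-2,-1,0 } → simplest -73/16
RRRRRBRBBR: Left { -5,-19/4,-37/8 }, Right { -73/16,-9/2,-4,-3,-2,-1,0 } → simplest -147/32
RRRRRBRBBRB: Left { -5,-19/4,-37/8,-147/32 }, Right { -73/16,-9/2,-4,-3,-2,-1,0 } → simplest -293/64
RRRRRBRBBRBB: Left { -5,-19/4,-37/8,-147/32,-293/64 }, Right { -73/16,-9/2,-4,-3,-2,-1,0 } → simplest -585/128
RRRRRBRBBRBBR: Left { -5,-19/4,-37/8,-147/32,-293/64 }, Right { -585/128,-73/16,-9/2,-4,-3,-2,-1,0 } → simplest -1171/256
RRRRRBRBBRBBRR: Left { -5,-19/4,-37/8,-147/32,-293/64 }, Right { -1171/256,-585/128,-73/16,-9/2,-4,-3,-2,-1,0 } → simplest -2343/512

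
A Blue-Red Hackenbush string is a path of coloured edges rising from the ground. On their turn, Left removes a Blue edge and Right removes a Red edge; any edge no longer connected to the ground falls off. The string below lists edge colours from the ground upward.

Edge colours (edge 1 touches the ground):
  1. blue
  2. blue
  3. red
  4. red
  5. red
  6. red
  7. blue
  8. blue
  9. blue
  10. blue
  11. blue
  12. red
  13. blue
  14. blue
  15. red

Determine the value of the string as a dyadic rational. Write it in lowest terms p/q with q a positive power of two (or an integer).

Recurse on prefixes of the 15-edge string blue blue red red red red blue blue blue blue blue red blue blue red:
step 1: add blue to get b; options L={ 0 } R={ (no moves) } — 1
step 2: add blue to get bb; options L={ 0 1 } R={ (no moves) } — 2
step 3: add red to get bbr; options L={ 0 1 } R={ 2 } — 3/2
step 4: add red to get bbrr; options L={ 0 1 } R={ 3/2 2 } — 5/4
step 5: add red to get bbrrr; options L={ 0 1 } R={ 5/4 3/2 2 } — 9/8
step 6: add red to get bbrrrr; options L={ 0 1 } R={ 9/8 5/4 3/2 2 } — 17/16
step 7: add blue to get bbrrrrb; options L={ 0 1 17/16 } R={ 9/8 5/4 3/2 2 } — 35/32
step 8: add blue to get bbrrrrbb; options L={ 0 1 17/16 35/32 } R={ 9/8 5/4 3/2 2 } — 71/64
step 9: add blue to get bbrrrrbbb; options L={ 0 1 17/16 35/32 71/64 } R={ 9/8 5/4 3/2 2 } — 143/128
step 10: add blue to get bbrrrrbbbb; options L={ 0 1 17/16 35/32 71/64 143/128 } R={ 9/8 5/4 3/2 2 } — 287/256
step 11: add blue to get bbrrrrbbbbb; options L={ 0 1 17/16 35/32 71/64 143/128 287/256 } R={ 9/8 5/4 3/2 2 } — 575/512
step 12: add red to get bbrrrrbbbbbr; options L={ 0 1 17/16 35/32 71/64 143/128 287/256 } R={ 575/512 9/8 5/4 3/2 2 } — 1149/1024
step 13: add blue to get bbrrrrbbbbbrb; options L={ 0 1 17/16 35/32 71/64 143/128 287/256 1149/1024 } R={ 575/512 9/8 5/4 3/2 2 } — 2299/2048
step 14: add blue to get bbrrrrbbbbbrbb; options L={ 0 1 17/16 35/32 71/64 143/128 287/256 1149/1024 2299/2048 } R={ 575/512 9/8 5/4 3/2 2 } — 4599/4096
step 15: add red to get bbrrrrbbbbbrbbr; options L={ 0 1 17/16 35/32 71/64 143/128 287/256 1149/1024 2299/2048 } R={ 4599/4096 575/512 9/8 5/4 3/2 2 } — 9197/8192

9197/8192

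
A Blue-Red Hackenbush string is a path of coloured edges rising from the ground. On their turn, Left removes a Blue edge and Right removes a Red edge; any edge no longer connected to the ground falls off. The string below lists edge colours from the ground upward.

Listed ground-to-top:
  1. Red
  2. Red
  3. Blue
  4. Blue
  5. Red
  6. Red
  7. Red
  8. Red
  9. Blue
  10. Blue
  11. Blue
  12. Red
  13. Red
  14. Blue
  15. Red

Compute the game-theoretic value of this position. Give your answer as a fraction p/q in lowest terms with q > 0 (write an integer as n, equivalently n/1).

-12059/8192

R: Left {  }, Right { 0 } gives simplest -1
RR: Left {  }, Right { -1,0 } gives simplest -2
RRB: Left { -2 }, Right { -1,0 } gives simplest -3/2
RRBB: Left { -2,-3/2 }, Right { -1,0 } gives simplest -5/4
RRBBR: Left { -2,-3/2 }, Right { -5/4,-1,0 } gives simplest -11/8
RRBBRR: Left { -2,-3/2 }, Right { -11/8,-5/4,-1,0 } gives simplest -23/16
RRBBRRR: Left { -2,-3/2 }, Right { -23/16,-11/8,-5/4,-1,0 } gives simplest -47/32
RRBBRRRR: Left { -2,-3/2 }, Right { -47/32,-23/16,-11/8,-5/4,-1,0 } gives simplest -95/64
RRBBRRRRB: Left { -2,-3/2,-95/64 }, Right { -47/32,-23/16,-11/8,-5/4,-1,0 } gives simplest -189/128
RRBBRRRRBB: Left { -2,-3/2,-95/64,-189/128 }, Right { -47/32,-23/16,-11/8,-5/4,-1,0 } gives simplest -377/256
RRBBRRRRBBB: Left { -2,-3/2,-95/64,-189/128,-377/256 }, Right { -47/32,-23/16,-11/8,-5/4,-1,0 } gives simplest -753/512
RRBBRRRRBBBR: Left { -2,-3/2,-95/64,-189/128,-377/256 }, Right { -753/512,-47/32,-23/16,-11/8,-5/4,-1,0 } gives simplest -1507/1024
RRBBRRRRBBBRR: Left { -2,-3/2,-95/64,-189/128,-377/256 }, Right { -1507/1024,-753/512,-47/32,-23/16,-11/8,-5/4,-1,0 } gives simplest -3015/2048
RRBBRRRRBBBRRB: Left { -2,-3/2,-95/64,-189/128,-377/256,-3015/2048 }, Right { -1507/1024,-753/512,-47/32,-23/16,-11/8,-5/4,-1,0 } gives simplest -6029/4096
RRBBRRRRBBBRRBR: Left { -2,-3/2,-95/64,-189/128,-377/256,-3015/2048 }, Right { -6029/4096,-1507/1024,-753/512,-47/32,-23/16,-11/8,-5/4,-1,0 } gives simplest -12059/8192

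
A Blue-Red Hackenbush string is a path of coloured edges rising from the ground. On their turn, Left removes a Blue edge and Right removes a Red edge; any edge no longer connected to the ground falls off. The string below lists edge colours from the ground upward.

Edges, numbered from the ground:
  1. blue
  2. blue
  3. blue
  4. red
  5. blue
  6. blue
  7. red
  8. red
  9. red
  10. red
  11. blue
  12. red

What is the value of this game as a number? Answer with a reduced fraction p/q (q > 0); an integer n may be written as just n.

1413/512

Recurse on prefixes of the 12-edge string blue blue blue red blue blue red red red red blue red:
b: Left { 0 }, Right { · } gives simplest 1
bb: Left { 0,1 }, Right { · } gives simplest 2
bbb: Left { 0,1,2 }, Right { · } gives simplest 3
bbbr: Left { 0,1,2 }, Right { 3 } gives simplest 5/2
bbbrb: Left { 0,1,2,5/2 }, Right { 3 } gives simplest 11/4
bbbrbb: Left { 0,1,2,5/2,11/4 }, Right { 3 } gives simplest 23/8
bbbrbbr: Left { 0,1,2,5/2,11/4 }, Right { 23/8,3 } gives simplest 45/16
bbbrbbrr: Left { 0,1,2,5/2,11/4 }, Right { 45/16,23/8,3 } gives simplest 89/32
bbbrbbrrr: Left { 0,1,2,5/2,11/4 }, Right { 89/32,45/16,23/8,3 } gives simplest 177/64
bbbrbbrrrr: Left { 0,1,2,5/2,11/4 }, Right { 177/64,89/32,45/16,23/8,3 } gives simplest 353/128
bbbrbbrrrrb: Left { 0,1,2,5/2,11/4,353/128 }, Right { 177/64,89/32,45/16,23/8,3 } gives simplest 707/256
bbbrbbrrrrbr: Left { 0,1,2,5/2,11/4,353/128 }, Right { 707/256,177/64,89/32,45/16,23/8,3 } gives simplest 1413/512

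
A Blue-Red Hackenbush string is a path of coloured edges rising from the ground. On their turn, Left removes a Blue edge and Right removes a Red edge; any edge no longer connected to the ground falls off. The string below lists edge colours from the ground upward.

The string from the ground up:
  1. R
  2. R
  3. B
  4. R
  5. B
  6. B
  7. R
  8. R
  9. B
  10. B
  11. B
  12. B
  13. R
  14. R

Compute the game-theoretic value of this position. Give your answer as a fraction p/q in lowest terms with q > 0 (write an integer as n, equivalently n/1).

step 1: add R to get R; options L={ (no moves) } R={ 0 } ⇒ -1
step 2: add R to get RR; options L={ (no moves) } R={ -1, 0 } ⇒ -2
step 3: add B to get RRB; options L={ -2 } R={ -1, 0 } ⇒ -3/2
step 4: add R to get RRBR; options L={ -2 } R={ -3/2, -1, 0 } ⇒ -7/4
step 5: add B to get RRBRB; options L={ -2, -7/4 } R={ -3/2, -1, 0 } ⇒ -13/8
step 6: add B to get RRBRBB; options L={ -2, -7/4, -13/8 } R={ -3/2, -1, 0 } ⇒ -25/16
step 7: add R to get RRBRBBR; options L={ -2, -7/4, -13/8 } R={ -25/16, -3/2, -1, 0 } ⇒ -51/32
step 8: add R to get RRBRBBRR; options L={ -2, -7/4, -13/8 } R={ -51/32, -25/16, -3/2, -1, 0 } ⇒ -103/64
step 9: add B to get RRBRBBRRB; options L={ -2, -7/4, -13/8, -103/64 } R={ -51/32, -25/16, -3/2, -1, 0 } ⇒ -205/128
step 10: add B to get RRBRBBRRBB; options L={ -2, -7/4, -13/8, -103/64, -205/128 } R={ -51/32, -25/16, -3/2, -1, 0 } ⇒ -409/256
step 11: add B to get RRBRBBRRBBB; options L={ -2, -7/4, -13/8, -103/64, -205/128, -409/256 } R={ -51/32, -25/16, -3/2, -1, 0 } ⇒ -817/512
step 12: add B to get RRBRBBRRBBBB; options L={ -2, -7/4, -13/8, -103/64, -205/128, -409/256, -817/512 } R={ -51/32, -25/16, -3/2, -1, 0 } ⇒ -1633/1024
step 13: add R to get RRBRBBRRBBBBR; options L={ -2, -7/4, -13/8, -103/64, -205/128, -409/256, -817/512 } R={ -1633/1024, -51/32, -25/16, -3/2, -1, 0 } ⇒ -3267/2048
step 14: add R to get RRBRBBRRBBBBRR; options L={ -2, -7/4, -13/8, -103/64, -205/128, -409/256, -817/512 } R={ -3267/2048, -1633/1024, -51/32, -25/16, -3/2, -1, 0 } ⇒ -6535/4096

-6535/4096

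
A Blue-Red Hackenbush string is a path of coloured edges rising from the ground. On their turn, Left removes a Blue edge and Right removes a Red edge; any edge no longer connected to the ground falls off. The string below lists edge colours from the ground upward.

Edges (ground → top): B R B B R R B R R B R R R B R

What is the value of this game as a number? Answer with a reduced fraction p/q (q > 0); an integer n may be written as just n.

12869/16384

Prefix values for B R B B R R B R R B R R R B R via {L|R} + simplicity:
step 1: add B to get B; options L={ 0 } R={ none } ⇒ 1
step 2: add R to get BR; options L={ 0 } R={ 1 } ⇒ 1/2
step 3: add B to get BRB; options L={ 0; 1/2 } R={ 1 } ⇒ 3/4
step 4: add B to get BRBB; options L={ 0; 1/2; 3/4 } R={ 1 } ⇒ 7/8
step 5: add R to get BRBBR; options L={ 0; 1/2; 3/4 } R={ 7/8; 1 } ⇒ 13/16
step 6: add R to get BRBBRR; options L={ 0; 1/2; 3/4 } R={ 13/16; 7/8; 1 } ⇒ 25/32
step 7: add B to get BRBBRRB; options L={ 0; 1/2; 3/4; 25/32 } R={ 13/16; 7/8; 1 } ⇒ 51/64
step 8: add R to get BRBBRRBR; options L={ 0; 1/2; 3/4; 25/32 } R={ 51/64; 13/16; 7/8; 1 } ⇒ 101/128
step 9: add R to get BRBBRRBRR; options L={ 0; 1/2; 3/4; 25/32 } R={ 101/128; 51/64; 13/16; 7/8; 1 } ⇒ 201/256
step 10: add B to get BRBBRRBRRB; options L={ 0; 1/2; 3/4; 25/32; 201/256 } R={ 101/128; 51/64; 13/16; 7/8; 1 } ⇒ 403/512
step 11: add R to get BRBBRRBRRBR; options L={ 0; 1/2; 3/4; 25/32; 201/256 } R={ 403/512; 101/128; 51/64; 13/16; 7/8; 1 } ⇒ 805/1024
step 12: add R to get BRBBRRBRRBRR; options L={ 0; 1/2; 3/4; 25/32; 201/256 } R={ 805/1024; 403/512; 101/128; 51/64; 13/16; 7/8; 1 } ⇒ 1609/2048
step 13: add R to get BRBBRRBRRBRRR; options L={ 0; 1/2; 3/4; 25/32; 201/256 } R={ 1609/2048; 805/1024; 403/512; 101/128; 51/64; 13/16; 7/8; 1 } ⇒ 3217/4096
step 14: add B to get BRBBRRBRRBRRRB; options L={ 0; 1/2; 3/4; 25/32; 201/256; 3217/4096 } R={ 1609/2048; 805/1024; 403/512; 101/128; 51/64; 13/16; 7/8; 1 } ⇒ 6435/8192
step 15: add R to get BRBBRRBRRBRRRBR; options L={ 0; 1/2; 3/4; 25/32; 201/256; 3217/4096 } R={ 6435/8192; 1609/2048; 805/1024; 403/512; 101/128; 51/64; 13/16; 7/8; 1 } ⇒ 12869/16384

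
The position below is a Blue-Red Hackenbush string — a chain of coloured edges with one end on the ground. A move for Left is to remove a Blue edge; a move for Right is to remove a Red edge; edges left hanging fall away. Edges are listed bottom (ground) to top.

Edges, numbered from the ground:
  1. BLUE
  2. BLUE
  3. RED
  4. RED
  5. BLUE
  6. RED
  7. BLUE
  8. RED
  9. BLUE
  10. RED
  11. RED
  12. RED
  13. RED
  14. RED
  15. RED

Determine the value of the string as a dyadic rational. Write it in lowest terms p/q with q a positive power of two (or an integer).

Build G(s[:k]) for k = 1..15, string s = BLUE BLUE RED RED BLUE RED BLUE RED BLUE RED RED RED RED RED RED.
G(B) = { 0 | · } gives 1
G(BB) = { 0 1 | · } gives 2
G(BBR) = { 0 1 | 2 } gives 3/2
G(BBRR) = { 0 1 | 3/2 2 } gives 5/4
G(BBRRB) = { 0 1 5/4 | 3/2 2 } gives 11/8
G(BBRRBR) = { 0 1 5/4 | 11/8 3/2 2 } gives 21/16
G(BBRRBRB) = { 0 1 5/4 21/16 | 11/8 3/2 2 } gives 43/32
G(BBRRBRBR) = { 0 1 5/4 21/16 | 43/32 11/8 3/2 2 } gives 85/64
G(BBRRBRBRB) = { 0 1 5/4 21/16 85/64 | 43/32 11/8 3/2 2 } gives 171/128
G(BBRRBRBRBR) = { 0 1 5/4 21/16 85/64 | 171/128 43/32 11/8 3/2 2 } gives 341/256
G(BBRRBRBRBRR) = { 0 1 5/4 21/16 85/64 | 341/256 171/128 43/32 11/8 3/2 2 } gives 681/512
G(BBRRBRBRBRRR) = { 0 1 5/4 21/16 85/64 | 681/512 341/256 171/128 43/32 11/8 3/2 2 } gives 1361/1024
G(BBRRBRBRBRRRR) = { 0 1 5/4 21/16 85/64 | 1361/1024 681/512 341/256 171/128 43/32 11/8 3/2 2 } gives 2721/2048
G(BBRRBRBRBRRRRR) = { 0 1 5/4 21/16 85/64 | 2721/2048 1361/1024 681/512 341/256 171/128 43/32 11/8 3/2 2 } gives 5441/4096
G(BBRRBRBRBRRRRRR) = { 0 1 5/4 21/16 85/64 | 5441/4096 2721/2048 1361/1024 681/512 341/256 171/128 43/32 11/8 3/2 2 } gives 10881/8192

10881/8192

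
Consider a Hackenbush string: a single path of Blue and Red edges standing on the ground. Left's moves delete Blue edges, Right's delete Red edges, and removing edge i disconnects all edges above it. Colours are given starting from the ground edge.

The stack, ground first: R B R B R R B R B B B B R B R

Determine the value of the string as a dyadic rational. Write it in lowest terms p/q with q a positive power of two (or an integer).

-11531/16384

Recurse on prefixes of the 15-edge string R B R B R R B R B B B B R B R:
v(R) = {  | 0 } → -1
v(RB) = { -1 | 0 } → -1/2
v(RBR) = { -1 | -1/2; 0 } → -3/4
v(RBRB) = { -1; -3/4 | -1/2; 0 } → -5/8
v(RBRBR) = { -1; -3/4 | -5/8; -1/2; 0 } → -11/16
v(RBRBRR) = { -1; -3/4 | -11/16; -5/8; -1/2; 0 } → -23/32
v(RBRBRRB) = { -1; -3/4; -23/32 | -11/16; -5/8; -1/2; 0 } → -45/64
v(RBRBRRBR) = { -1; -3/4; -23/32 | -45/64; -11/16; -5/8; -1/2; 0 } → -91/128
v(RBRBRRBRB) = { -1; -3/4; -23/32; -91/128 | -45/64; -11/16; -5/8; -1/2; 0 } → -181/256
v(RBRBRRBRBB) = { -1; -3/4; -23/32; -91/128; -181/256 | -45/64; -11/16; -5/8; -1/2; 0 } → -361/512
v(RBRBRRBRBBB) = { -1; -3/4; -23/32; -91/128; -181/256; -361/512 | -45/64; -11/16; -5/8; -1/2; 0 } → -721/1024
v(RBRBRRBRBBBB) = { -1; -3/4; -23/32; -91/128; -181/256; -361/512; -721/1024 | -45/64; -11/16; -5/8; -1/2; 0 } → -1441/2048
v(RBRBRRBRBBBBR) = { -1; -3/4; -23/32; -91/128; -181/256; -361/512; -721/1024 | -1441/2048; -45/64; -11/16; -5/8; -1/2; 0 } → -2883/4096
v(RBRBRRBRBBBBRB) = { -1; -3/4; -23/32; -91/128; -181/256; -361/512; -721/1024; -2883/4096 | -1441/2048; -45/64; -11/16; -5/8; -1/2; 0 } → -5765/8192
v(RBRBRRBRBBBBRBR) = { -1; -3/4; -23/32; -91/128; -181/256; -361/512; -721/1024; -2883/4096 | -5765/8192; -1441/2048; -45/64; -11/16; -5/8; -1/2; 0 } → -11531/16384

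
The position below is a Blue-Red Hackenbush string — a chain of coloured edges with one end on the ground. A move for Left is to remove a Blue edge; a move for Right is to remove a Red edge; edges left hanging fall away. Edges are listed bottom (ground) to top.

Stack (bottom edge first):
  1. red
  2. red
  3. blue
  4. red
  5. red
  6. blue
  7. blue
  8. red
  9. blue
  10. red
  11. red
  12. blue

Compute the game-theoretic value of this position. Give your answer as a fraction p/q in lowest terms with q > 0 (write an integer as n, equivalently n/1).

step 1: add red to get r; options L={ — } R={ 0 } so -1
step 2: add red to get rr; options L={ — } R={ -1, 0 } so -2
step 3: add blue to get rrb; options L={ -2 } R={ -1, 0 } so -3/2
step 4: add red to get rrbr; options L={ -2 } R={ -3/2, -1, 0 } so -7/4
step 5: add red to get rrbrr; options L={ -2 } R={ -7/4, -3/2, -1, 0 } so -15/8
step 6: add blue to get rrbrrb; options L={ -2, -15/8 } R={ -7/4, -3/2, -1, 0 } so -29/16
step 7: add blue to get rrbrrbb; options L={ -2, -15/8, -29/16 } R={ -7/4, -3/2, -1, 0 } so -57/32
step 8: add red to get rrbrrbbr; options L={ -2, -15/8, -29/16 } R={ -57/32, -7/4, -3/2, -1, 0 } so -115/64
step 9: add blue to get rrbrrbbrb; options L={ -2, -15/8, -29/16, -115/64 } R={ -57/32, -7/4, -3/2, -1, 0 } so -229/128
step 10: add red to get rrbrrbbrbr; options L={ -2, -15/8, -29/16, -115/64 } R={ -229/128, -57/32, -7/4, -3/2, -1, 0 } so -459/256
step 11: add red to get rrbrrbbrbrr; options L={ -2, -15/8, -29/16, -115/64 } R={ -459/256, -229/128, -57/32, -7/4, -3/2, -1, 0 } so -919/512
step 12: add blue to get rrbrrbbrbrrb; options L={ -2, -15/8, -29/16, -115/64, -919/512 } R={ -459/256, -229/128, -57/32, -7/4, -3/2, -1, 0 } so -1837/1024

-1837/1024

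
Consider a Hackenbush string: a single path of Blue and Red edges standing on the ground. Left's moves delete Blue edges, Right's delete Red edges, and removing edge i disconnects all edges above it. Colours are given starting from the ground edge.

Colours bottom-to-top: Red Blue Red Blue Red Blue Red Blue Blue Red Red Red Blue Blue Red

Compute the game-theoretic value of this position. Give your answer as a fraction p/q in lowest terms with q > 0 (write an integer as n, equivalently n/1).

-10867/16384

R: Left { — }, Right { 0 } ⇒ simplest -1
RB: Left { -1 }, Right { 0 } ⇒ simplest -1/2
RBR: Left { -1 }, Right { -1/2 0 } ⇒ simplest -3/4
RBRB: Left { -1 -3/4 }, Right { -1/2 0 } ⇒ simplest -5/8
RBRBR: Left { -1 -3/4 }, Right { -5/8 -1/2 0 } ⇒ simplest -11/16
RBRBRB: Left { -1 -3/4 -11/16 }, Right { -5/8 -1/2 0 } ⇒ simplest -21/32
RBRBRBR: Left { -1 -3/4 -11/16 }, Right { -21/32 -5/8 -1/2 0 } ⇒ simplest -43/64
RBRBRBRB: Left { -1 -3/4 -11/16 -43/64 }, Right { -21/32 -5/8 -1/2 0 } ⇒ simplest -85/128
RBRBRBRBB: Left { -1 -3/4 -11/16 -43/64 -85/128 }, Right { -21/32 -5/8 -1/2 0 } ⇒ simplest -169/256
RBRBRBRBBR: Left { -1 -3/4 -11/16 -43/64 -85/128 }, Right { -169/256 -21/32 -5/8 -1/2 0 } ⇒ simplest -339/512
RBRBRBRBBRR: Left { -1 -3/4 -11/16 -43/64 -85/128 }, Right { -339/512 -169/256 -21/32 -5/8 -1/2 0 } ⇒ simplest -679/1024
RBRBRBRBBRRR: Left { -1 -3/4 -11/16 -43/64 -85/128 }, Right { -679/1024 -339/512 -169/256 -21/32 -5/8 -1/2 0 } ⇒ simplest -1359/2048
RBRBRBRBBRRRB: Left { -1 -3/4 -11/16 -43/64 -85/128 -1359/2048 }, Right { -679/1024 -339/512 -169/256 -21/32 -5/8 -1/2 0 } ⇒ simplest -2717/4096
RBRBRBRBBRRRBB: Left { -1 -3/4 -11/16 -43/64 -85/128 -1359/2048 -2717/4096 }, Right { -679/1024 -339/512 -169/256 -21/32 -5/8 -1/2 0 } ⇒ simplest -5433/8192
RBRBRBRBBRRRBBR: Left { -1 -3/4 -11/16 -43/64 -85/128 -1359/2048 -2717/4096 }, Right { -5433/8192 -679/1024 -339/512 -169/256 -21/32 -5/8 -1/2 0 } ⇒ simplest -10867/16384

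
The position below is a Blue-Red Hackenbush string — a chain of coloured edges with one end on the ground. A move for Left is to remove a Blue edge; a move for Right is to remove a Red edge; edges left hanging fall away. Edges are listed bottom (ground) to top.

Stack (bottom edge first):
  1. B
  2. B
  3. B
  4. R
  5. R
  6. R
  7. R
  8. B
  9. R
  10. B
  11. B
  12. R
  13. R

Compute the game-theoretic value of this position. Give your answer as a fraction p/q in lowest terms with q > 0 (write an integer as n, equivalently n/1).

1 of 13 · B · max L 0 · min R +∞ → 1
2 of 13 · BB · max L 1 · min R +∞ → 2
3 of 13 · BBB · max L 2 · min R +∞ → 3
4 of 13 · BBBR · max L 2 · min R 3 → 5/2
5 of 13 · BBBRR · max L 2 · min R 5/2 → 9/4
6 of 13 · BBBRRR · max L 2 · min R 9/4 → 17/8
7 of 13 · BBBRRRR · max L 2 · min R 17/8 → 33/16
8 of 13 · BBBRRRRB · max L 33/16 · min R 17/8 → 67/32
9 of 13 · BBBRRRRBR · max L 33/16 · min R 67/32 → 133/64
10 of 13 · BBBRRRRBRB · max L 133/64 · min R 67/32 → 267/128
11 of 13 · BBBRRRRBRBB · max L 267/128 · min R 67/32 → 535/256
12 of 13 · BBBRRRRBRBBR · max L 267/128 · min R 535/256 → 1069/512
13 of 13 · BBBRRRRBRBBRR · max L 267/128 · min R 1069/512 → 2137/1024

2137/1024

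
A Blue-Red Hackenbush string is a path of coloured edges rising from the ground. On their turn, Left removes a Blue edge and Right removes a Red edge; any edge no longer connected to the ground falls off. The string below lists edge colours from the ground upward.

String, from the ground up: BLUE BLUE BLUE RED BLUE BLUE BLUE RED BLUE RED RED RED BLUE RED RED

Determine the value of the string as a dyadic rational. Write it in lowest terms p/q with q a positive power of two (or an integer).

edge 1 of 15 (BLUE): { 0 | · } — 1
edge 2 of 15 (BLUE): { 0; 1 | · } — 2
edge 3 of 15 (BLUE): { 0; 1; 2 | · } — 3
edge 4 of 15 (RED): { 0; 1; 2 | 3 } — 5/2
edge 5 of 15 (BLUE): { 0; 1; 2; 5/2 | 3 } — 11/4
edge 6 of 15 (BLUE): { 0; 1; 2; 5/2; 11/4 | 3 } — 23/8
edge 7 of 15 (BLUE): { 0; 1; 2; 5/2; 11/4; 23/8 | 3 } — 47/16
edge 8 of 15 (RED): { 0; 1; 2; 5/2; 11/4; 23/8 | 47/16; 3 } — 93/32
edge 9 of 15 (BLUE): { 0; 1; 2; 5/2; 11/4; 23/8; 93/32 | 47/16; 3 } — 187/64
edge 10 of 15 (RED): { 0; 1; 2; 5/2; 11/4; 23/8; 93/32 | 187/64; 47/16; 3 } — 373/128
edge 11 of 15 (RED): { 0; 1; 2; 5/2; 11/4; 23/8; 93/32 | 373/128; 187/64; 47/16; 3 } — 745/256
edge 12 of 15 (RED): { 0; 1; 2; 5/2; 11/4; 23/8; 93/32 | 745/256; 373/128; 187/64; 47/16; 3 } — 1489/512
edge 13 of 15 (BLUE): { 0; 1; 2; 5/2; 11/4; 23/8; 93/32; 1489/512 | 745/256; 373/128; 187/64; 47/16; 3 } — 2979/1024
edge 14 of 15 (RED): { 0; 1; 2; 5/2; 11/4; 23/8; 93/32; 1489/512 | 2979/1024; 745/256; 373/128; 187/64; 47/16; 3 } — 5957/2048
edge 15 of 15 (RED): { 0; 1; 2; 5/2; 11/4; 23/8; 93/32; 1489/512 | 5957/2048; 2979/1024; 745/256; 373/128; 187/64; 47/16; 3 } — 11913/4096

11913/4096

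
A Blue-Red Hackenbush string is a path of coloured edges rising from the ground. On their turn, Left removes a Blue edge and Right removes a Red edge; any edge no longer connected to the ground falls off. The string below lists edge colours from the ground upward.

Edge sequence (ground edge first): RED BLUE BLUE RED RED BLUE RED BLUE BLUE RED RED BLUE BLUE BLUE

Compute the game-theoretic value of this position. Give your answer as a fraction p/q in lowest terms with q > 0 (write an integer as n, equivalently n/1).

Build g(s[:k]) for k = 1..14, string s = RED BLUE BLUE RED RED BLUE RED BLUE BLUE RED RED BLUE BLUE BLUE.
R: Left { · }, Right { 0 } — simplest -1
RB: Left { -1 }, Right { 0 } — simplest -1/2
RBB: Left { -1; -1/2 }, Right { 0 } — simplest -1/4
RBBR: Left { -1; -1/2 }, Right { -1/4; 0 } — simplest -3/8
RBBRR: Left { -1; -1/2 }, Right { -3/8; -1/4; 0 } — simplest -7/16
RBBRRB: Left { -1; -1/2; -7/16 }, Right { -3/8; -1/4; 0 } — simplest -13/32
RBBRRBR: Left { -1; -1/2; -7/16 }, Right { -13/32; -3/8; -1/4; 0 } — simplest -27/64
RBBRRBRB: Left { -1; -1/2; -7/16; -27/64 }, Right { -13/32; -3/8; -1/4; 0 } — simplest -53/128
RBBRRBRBB: Left { -1; -1/2; -7/16; -27/64; -53/128 }, Right { -13/32; -3/8; -1/4; 0 } — simplest -105/256
RBBRRBRBBR: Left { -1; -1/2; -7/16; -27/64; -53/128 }, Right { -105/256; -13/32; -3/8; -1/4; 0 } — simplest -211/512
RBBRRBRBBRR: Left { -1; -1/2; -7/16; -27/64; -53/128 }, Right { -211/512; -105/256; -13/32; -3/8; -1/4; 0 } — simplest -423/1024
RBBRRBRBBRRB: Left { -1; -1/2; -7/16; -27/64; -53/128; -423/1024 }, Right { -211/512; -105/256; -13/32; -3/8; -1/4; 0 } — simplest -845/2048
RBBRRBRBBRRBB: Left { -1; -1/2; -7/16; -27/64; -53/128; -423/1024; -845/2048 }, Right { -211/512; -105/256; -13/32; -3/8; -1/4; 0 } — simplest -1689/4096
RBBRRBRBBRRBBB: Left { -1; -1/2; -7/16; -27/64; -53/128; -423/1024; -845/2048; -1689/4096 }, Right { -211/512; -105/256; -13/32; -3/8; -1/4; 0 } — simplest -3377/8192

-3377/8192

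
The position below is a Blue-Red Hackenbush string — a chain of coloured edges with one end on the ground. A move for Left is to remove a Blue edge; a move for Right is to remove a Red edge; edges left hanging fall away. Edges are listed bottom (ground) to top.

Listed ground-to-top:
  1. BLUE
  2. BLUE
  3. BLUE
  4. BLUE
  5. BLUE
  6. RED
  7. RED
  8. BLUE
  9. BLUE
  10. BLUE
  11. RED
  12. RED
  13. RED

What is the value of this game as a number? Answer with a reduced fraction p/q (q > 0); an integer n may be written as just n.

1137/256

Prefix values for BLUE BLUE BLUE BLUE BLUE RED RED BLUE BLUE BLUE RED RED RED via {L|R} + simplicity:
val(B) = { 0 |  } => 1
val(BB) = { 0,1 |  } => 2
val(BBB) = { 0,1,2 |  } => 3
val(BBBB) = { 0,1,2,3 |  } => 4
val(BBBBB) = { 0,1,2,3,4 |  } => 5
val(BBBBBR) = { 0,1,2,3,4 | 5 } => 9/2
val(BBBBBRR) = { 0,1,2,3,4 | 9/2,5 } => 17/4
val(BBBBBRRB) = { 0,1,2,3,4,17/4 | 9/2,5 } => 35/8
val(BBBBBRRBB) = { 0,1,2,3,4,17/4,35/8 | 9/2,5 } => 71/16
val(BBBBBRRBBB) = { 0,1,2,3,4,17/4,35/8,71/16 | 9/2,5 } => 143/32
val(BBBBBRRBBBR) = { 0,1,2,3,4,17/4,35/8,71/16 | 143/32,9/2,5 } => 285/64
val(BBBBBRRBBBRR) = { 0,1,2,3,4,17/4,35/8,71/16 | 285/64,143/32,9/2,5 } => 569/128
val(BBBBBRRBBBRRR) = { 0,1,2,3,4,17/4,35/8,71/16 | 569/128,285/64,143/32,9/2,5 } => 1137/256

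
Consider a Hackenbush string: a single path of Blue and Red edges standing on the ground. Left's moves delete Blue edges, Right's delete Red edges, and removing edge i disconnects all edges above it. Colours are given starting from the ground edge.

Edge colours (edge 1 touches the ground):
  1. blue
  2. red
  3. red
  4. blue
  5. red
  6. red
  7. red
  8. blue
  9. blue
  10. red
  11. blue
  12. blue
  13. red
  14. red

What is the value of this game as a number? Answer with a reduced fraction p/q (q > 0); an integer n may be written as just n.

2265/8192

Recurse on prefixes of the 14-edge string blue red red blue red red red blue blue red blue blue red red:
val_1 [b]  L=[0]  R=[·]  => 1
val_2 [br]  L=[0]  R=[1]  => 1/2
val_3 [brr]  L=[0]  R=[1/2, 1]  => 1/4
val_4 [brrb]  L=[0, 1/4]  R=[1/2, 1]  => 3/8
val_5 [brrbr]  L=[0, 1/4]  R=[3/8, 1/2, 1]  => 5/16
val_6 [brrbrr]  L=[0, 1/4]  R=[5/16, 3/8, 1/2, 1]  => 9/32
val_7 [brrbrrr]  L=[0, 1/4]  R=[9/32, 5/16, 3/8, 1/2, 1]  => 17/64
val_8 [brrbrrrb]  L=[0, 1/4, 17/64]  R=[9/32, 5/16, 3/8, 1/2, 1]  => 35/128
val_9 [brrbrrrbb]  L=[0, 1/4, 17/64, 35/128]  R=[9/32, 5/16, 3/8, 1/2, 1]  => 71/256
val_10 [brrbrrrbbr]  L=[0, 1/4, 17/64, 35/128]  R=[71/256, 9/32, 5/16, 3/8, 1/2, 1]  => 141/512
val_11 [brrbrrrbbrb]  L=[0, 1/4, 17/64, 35/128, 141/512]  R=[71/256, 9/32, 5/16, 3/8, 1/2, 1]  => 283/1024
val_12 [brrbrrrbbrbb]  L=[0, 1/4, 17/64, 35/128, 141/512, 283/1024]  R=[71/256, 9/32, 5/16, 3/8, 1/2, 1]  => 567/2048
val_13 [brrbrrrbbrbbr]  L=[0, 1/4, 17/64, 35/128, 141/512, 283/1024]  R=[567/2048, 71/256, 9/32, 5/16, 3/8, 1/2, 1]  => 1133/4096
val_14 [brrbrrrbbrbbrr]  L=[0, 1/4, 17/64, 35/128, 141/512, 283/1024]  R=[1133/4096, 567/2048, 71/256, 9/32, 5/16, 3/8, 1/2, 1]  => 2265/8192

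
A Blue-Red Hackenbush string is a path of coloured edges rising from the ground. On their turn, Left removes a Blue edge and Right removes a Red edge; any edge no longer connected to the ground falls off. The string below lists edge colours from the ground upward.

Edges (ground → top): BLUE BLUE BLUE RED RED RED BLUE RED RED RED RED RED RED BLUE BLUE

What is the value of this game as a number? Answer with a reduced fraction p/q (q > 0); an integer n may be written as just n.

Prefix values for BLUE BLUE BLUE RED RED RED BLUE RED RED RED RED RED RED BLUE BLUE via {L|R} + simplicity:
v(B) = { 0 | ∅ } => 1
v(BB) = { 0; 1 | ∅ } => 2
v(BBB) = { 0; 1; 2 | ∅ } => 3
v(BBBR) = { 0; 1; 2 | 3 } => 5/2
v(BBBRR) = { 0; 1; 2 | 5/2; 3 } => 9/4
v(BBBRRR) = { 0; 1; 2 | 9/4; 5/2; 3 } => 17/8
v(BBBRRRB) = { 0; 1; 2; 17/8 | 9/4; 5/2; 3 } => 35/16
v(BBBRRRBR) = { 0; 1; 2; 17/8 | 35/16; 9/4; 5/2; 3 } => 69/32
v(BBBRRRBRR) = { 0; 1; 2; 17/8 | 69/32; 35/16; 9/4; 5/2; 3 } => 137/64
v(BBBRRRBRRR) = { 0; 1; 2; 17/8 | 137/64; 69/32; 35/16; 9/4; 5/2; 3 } => 273/128
v(BBBRRRBRRRR) = { 0; 1; 2; 17/8 | 273/128; 137/64; 69/32; 35/16; 9/4; 5/2; 3 } => 545/256
v(BBBRRRBRRRRR) = { 0; 1; 2; 17/8 | 545/256; 273/128; 137/64; 69/32; 35/16; 9/4; 5/2; 3 } => 1089/512
v(BBBRRRBRRRRRR) = { 0; 1; 2; 17/8 | 1089/512; 545/256; 273/128; 137/64; 69/32; 35/16; 9/4; 5/2; 3 } => 2177/1024
v(BBBRRRBRRRRRRB) = { 0; 1; 2; 17/8; 2177/1024 | 1089/512; 545/256; 273/128; 137/64; 69/32; 35/16; 9/4; 5/2; 3 } => 4355/2048
v(BBBRRRBRRRRRRBB) = { 0; 1; 2; 17/8; 2177/1024; 4355/2048 | 1089/512; 545/256; 273/128; 137/64; 69/32; 35/16; 9/4; 5/2; 3 } => 8711/4096

8711/4096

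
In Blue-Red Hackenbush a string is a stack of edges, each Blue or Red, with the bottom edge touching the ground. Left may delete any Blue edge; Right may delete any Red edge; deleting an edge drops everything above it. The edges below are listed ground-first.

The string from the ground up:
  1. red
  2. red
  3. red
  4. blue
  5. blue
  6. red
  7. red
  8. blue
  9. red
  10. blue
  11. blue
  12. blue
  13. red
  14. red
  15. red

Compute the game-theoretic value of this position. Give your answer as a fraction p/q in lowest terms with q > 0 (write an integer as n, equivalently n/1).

-9871/4096

Prefix values for red red red blue blue red red blue red blue blue blue red red red via {L|R} + simplicity:
g_1 [r]  L=[(no moves)]  R=[0]  -> -1
g_2 [rr]  L=[(no moves)]  R=[-1,0]  -> -2
g_3 [rrr]  L=[(no moves)]  R=[-2,-1,0]  -> -3
g_4 [rrrb]  L=[-3]  R=[-2,-1,0]  -> -5/2
g_5 [rrrbb]  L=[-3,-5/2]  R=[-2,-1,0]  -> -9/4
g_6 [rrrbbr]  L=[-3,-5/2]  R=[-9/4,-2,-1,0]  -> -19/8
g_7 [rrrbbrr]  L=[-3,-5/2]  R=[-19/8,-9/4,-2,-1,0]  -> -39/16
g_8 [rrrbbrrb]  L=[-3,-5/2,-39/16]  R=[-19/8,-9/4,-2,-1,0]  -> -77/32
g_9 [rrrbbrrbr]  L=[-3,-5/2,-39/16]  R=[-77/32,-19/8,-9/4,-2,-1,0]  -> -155/64
g_10 [rrrbbrrbrb]  L=[-3,-5/2,-39/16,-155/64]  R=[-77/32,-19/8,-9/4,-2,-1,0]  -> -309/128
g_11 [rrrbbrrbrbb]  L=[-3,-5/2,-39/16,-155/64,-309/128]  R=[-77/32,-19/8,-9/4,-2,-1,0]  -> -617/256
g_12 [rrrbbrrbrbbb]  L=[-3,-5/2,-39/16,-155/64,-309/128,-617/256]  R=[-77/32,-19/8,-9/4,-2,-1,0]  -> -1233/512
g_13 [rrrbbrrbrbbbr]  L=[-3,-5/2,-39/16,-155/64,-309/128,-617/256]  R=[-1233/512,-77/32,-19/8,-9/4,-2,-1,0]  -> -2467/1024
g_14 [rrrbbrrbrbbbrr]  L=[-3,-5/2,-39/16,-155/64,-309/128,-617/256]  R=[-2467/1024,-1233/512,-77/32,-19/8,-9/4,-2,-1,0]  -> -4935/2048
g_15 [rrrbbrrbrbbbrrr]  L=[-3,-5/2,-39/16,-155/64,-309/128,-617/256]  R=[-4935/2048,-2467/1024,-1233/512,-77/32,-19/8,-9/4,-2,-1,0]  -> -9871/4096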